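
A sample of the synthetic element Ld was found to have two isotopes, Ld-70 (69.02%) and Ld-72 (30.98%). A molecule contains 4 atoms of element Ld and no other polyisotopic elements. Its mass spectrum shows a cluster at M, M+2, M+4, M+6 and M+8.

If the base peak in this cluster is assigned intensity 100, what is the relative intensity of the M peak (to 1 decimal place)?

Binomial terms of (0.6902 + 0.3098)^4: M 0.2269, M+2 0.4074, M+4 0.2743, M+6 0.0821, M+8 0.0092 → M+2 is the base peak.
P(M+2) = C(4,1) × 0.6902^3 × 0.3098^1 = 4 × 0.32879474 × 0.3098 = 0.407442 (base)
P(M) = C(4,0) × 0.6902^4 × 0.3098^0 = 1 × 0.22693413 × 1.0000 = 0.226934
Relative intensity = 0.226934 / 0.407442 × 100 = 55.7

55.7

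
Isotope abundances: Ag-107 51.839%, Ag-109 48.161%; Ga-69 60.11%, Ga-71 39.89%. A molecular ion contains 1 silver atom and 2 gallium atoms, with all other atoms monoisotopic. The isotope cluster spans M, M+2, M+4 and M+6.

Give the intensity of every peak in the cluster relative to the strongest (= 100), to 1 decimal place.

44.3 : 100.0 : 74.2 : 18.1

Silver pattern (n=1): 0.51839 : 0.48161
Gallium pattern (n=2): 0.36132121 : 0.47955758 : 0.15912121
Convolve the two distributions (both contribute in 2-u steps):
  M: 0.51839×0.36132121 = 0.187305
  M+2: 0.51839×0.47955758 + 0.48161×0.36132121 = 0.422614
  M+4: 0.51839×0.15912121 + 0.48161×0.47955758 = 0.313447
  M+6: 0.48161×0.15912121 = 0.076634
Scale to base peak (0.422614) = 100: 44.3 : 100.0 : 74.2 : 18.1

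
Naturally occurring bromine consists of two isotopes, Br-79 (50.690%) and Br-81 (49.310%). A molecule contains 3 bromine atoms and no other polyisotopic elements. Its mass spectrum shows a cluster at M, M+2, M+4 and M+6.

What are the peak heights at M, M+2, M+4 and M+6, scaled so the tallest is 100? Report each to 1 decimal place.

Each Br atom is independently Br-79 (p = 0.50690) or Br-81 (q = 0.49310); the cluster is the binomial expansion (p + q)^3.
P(M) = 0.50690^3 = 0.130247
P(M+2) = 3 × 0.50690^2 × 0.49310^1 = 0.380103
P(M+4) = 3 × 0.50690^1 × 0.49310^2 = 0.369755
P(M+6) = 0.49310^3 = 0.119896
The M+2 peak is largest (0.380103); scaling to 100 gives 34.3 : 100.0 : 97.3 : 31.5.

34.3 : 100.0 : 97.3 : 31.5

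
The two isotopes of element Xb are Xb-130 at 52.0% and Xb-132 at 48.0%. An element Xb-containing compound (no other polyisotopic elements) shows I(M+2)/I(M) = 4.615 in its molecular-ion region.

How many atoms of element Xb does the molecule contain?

5

For n independent Xb atoms, I(M+2)/I(M) = n · (abundance Xb-132) / (abundance Xb-130) = n · 0.480/0.520.
n = 4.615 × 0.520/0.480 = 5.00 ≈ 5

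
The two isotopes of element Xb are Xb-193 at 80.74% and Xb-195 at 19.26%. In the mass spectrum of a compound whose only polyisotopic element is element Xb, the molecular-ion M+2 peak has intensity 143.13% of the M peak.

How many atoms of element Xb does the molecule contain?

With n Xb atoms, P(M+2)/P(M) = C(n,1)·p^(n−1)q / p^n = n·q/p = n · 0.1926/0.8074.
n = 1.4313 × 0.8074/0.1926 = 6.00 ≈ 6

6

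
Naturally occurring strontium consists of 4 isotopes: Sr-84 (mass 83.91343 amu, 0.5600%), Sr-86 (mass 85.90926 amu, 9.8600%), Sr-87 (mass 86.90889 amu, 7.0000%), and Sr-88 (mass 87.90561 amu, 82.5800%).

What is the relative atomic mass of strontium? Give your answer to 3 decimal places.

87.617 amu

Weight each isotope mass by its fractional abundance: 0.005600 × 83.91343 + 0.098600 × 85.90926 + 0.070000 × 86.90889 + 0.825800 × 87.90561
= 0.469915 + 8.470653 + 6.083622 + 72.592453 = 87.616643 amu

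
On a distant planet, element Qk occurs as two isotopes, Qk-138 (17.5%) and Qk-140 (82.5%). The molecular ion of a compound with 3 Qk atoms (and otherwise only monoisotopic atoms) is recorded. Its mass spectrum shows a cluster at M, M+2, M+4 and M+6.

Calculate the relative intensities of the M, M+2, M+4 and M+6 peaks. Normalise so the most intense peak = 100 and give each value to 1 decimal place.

Expanding (0.175 + 0.825)^3:
P(M) = 0.175^3 = 0.005359
P(M+2) = 3 × 0.175^2 × 0.825^1 = 0.075797
P(M+4) = 3 × 0.175^1 × 0.825^2 = 0.357328
P(M+6) = 0.825^3 = 0.561516
The M+6 peak is largest (0.561516); scaling to 100 gives 1.0 : 13.5 : 63.6 : 100.0.

1.0 : 13.5 : 63.6 : 100.0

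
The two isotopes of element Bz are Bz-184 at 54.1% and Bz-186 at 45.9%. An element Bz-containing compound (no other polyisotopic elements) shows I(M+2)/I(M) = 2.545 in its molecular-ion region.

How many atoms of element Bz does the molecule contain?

3

For n independent Bz atoms, I(M+2)/I(M) = n · (abundance Bz-186) / (abundance Bz-184) = n · 0.459/0.541.
n = 2.545 × 0.541/0.459 = 3.00 ≈ 3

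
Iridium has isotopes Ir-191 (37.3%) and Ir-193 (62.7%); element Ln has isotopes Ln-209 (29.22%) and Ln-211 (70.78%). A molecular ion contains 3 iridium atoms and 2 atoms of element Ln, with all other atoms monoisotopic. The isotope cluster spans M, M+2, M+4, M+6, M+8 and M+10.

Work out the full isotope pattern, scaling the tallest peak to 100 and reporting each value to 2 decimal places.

1.33 : 13.11 : 51.42 : 100.00 : 96.48 : 36.96

Iridium pattern (n=3): 0.05189512 : 0.26170165 : 0.43991135 : 0.24649188
Element Ln pattern (n=2): 0.08538084 : 0.41363832 : 0.50098084
Convolve the two distributions (both contribute in 2-u steps):
  M: 0.05189512×0.08538084 = 0.004431
  M+2: 0.05189512×0.41363832 + 0.26170165×0.08538084 = 0.043810
  M+4: 0.05189512×0.50098084 + 0.26170165×0.41363832 + 0.43991135×0.08538084 = 0.171808
  M+6: 0.26170165×0.50098084 + 0.43991135×0.41363832 + 0.24649188×0.08538084 = 0.334117
  M+8: 0.43991135×0.50098084 + 0.24649188×0.41363832 = 0.322346
  M+10: 0.24649188×0.50098084 = 0.123488
Scale to base peak (0.334117) = 100: 1.33 : 13.11 : 51.42 : 100.00 : 96.48 : 36.96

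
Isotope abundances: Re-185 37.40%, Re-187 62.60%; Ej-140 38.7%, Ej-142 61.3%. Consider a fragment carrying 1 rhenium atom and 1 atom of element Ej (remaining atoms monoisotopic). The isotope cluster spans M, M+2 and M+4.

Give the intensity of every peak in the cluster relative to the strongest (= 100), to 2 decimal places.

Rhenium pattern (n=1): 0.3740 : 0.6260
Element Ej pattern (n=1): 0.3870 : 0.6130
Convolve the two distributions (both contribute in 2-u steps):
  M: 0.3740×0.3870 = 0.144738
  M+2: 0.3740×0.6130 + 0.6260×0.3870 = 0.471524
  M+4: 0.6260×0.6130 = 0.383738
Scale to base peak (0.471524) = 100: 30.70 : 100.00 : 81.38

30.70 : 100.00 : 81.38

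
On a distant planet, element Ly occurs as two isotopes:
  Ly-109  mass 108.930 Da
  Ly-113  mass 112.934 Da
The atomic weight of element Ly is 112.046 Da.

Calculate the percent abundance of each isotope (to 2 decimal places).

Ly-109: 22.18%, Ly-113: 77.82%

With x = fraction of Ly-109 (so Ly-113 is 1 − x):
108.930·x + 112.934·(1 − x) = 112.046
(108.930 − 112.934)·x = 112.046 − 112.934
x = -0.888 / -4.004 = 0.22178 → 22.18% Ly-109, 77.82% Ly-113.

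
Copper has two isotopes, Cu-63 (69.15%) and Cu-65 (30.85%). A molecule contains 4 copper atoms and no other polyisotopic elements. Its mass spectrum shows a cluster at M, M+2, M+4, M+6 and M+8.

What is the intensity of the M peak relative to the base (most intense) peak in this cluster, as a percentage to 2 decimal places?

56.04%

Binomial terms of (0.6915 + 0.3085)^4: M 0.2286, M+2 0.4080, M+4 0.2731, M+6 0.0812, M+8 0.0091 → M+2 is the base peak.
P(M+2) = C(4,1) × 0.6915^3 × 0.3085^1 = 4 × 0.33065611 × 0.3085 = 0.408030 (base)
P(M) = C(4,0) × 0.6915^4 × 0.3085^0 = 1 × 0.2286487 × 1.0000 = 0.228649
Relative intensity = 0.228649 / 0.408030 × 100 = 56.04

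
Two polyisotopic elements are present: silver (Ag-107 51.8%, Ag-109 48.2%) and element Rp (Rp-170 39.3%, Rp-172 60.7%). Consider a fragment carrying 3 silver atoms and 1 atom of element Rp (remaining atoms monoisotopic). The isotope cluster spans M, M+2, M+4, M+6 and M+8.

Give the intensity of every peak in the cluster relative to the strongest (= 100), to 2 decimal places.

14.47 : 62.76 : 100.00 : 69.73 : 18.01

Silver pattern (n=3): 0.13899183 : 0.3879965 : 0.3610315 : 0.11198017
Element Rp pattern (n=1): 0.3930 : 0.6070
Convolve the two distributions (both contribute in 2-u steps):
  M: 0.13899183×0.3930 = 0.054624
  M+2: 0.13899183×0.6070 + 0.3879965×0.3930 = 0.236851
  M+4: 0.3879965×0.6070 + 0.3610315×0.3930 = 0.377399
  M+6: 0.3610315×0.6070 + 0.11198017×0.3930 = 0.263154
  M+8: 0.11198017×0.6070 = 0.067972
Scale to base peak (0.377399) = 100: 14.47 : 62.76 : 100.00 : 69.73 : 18.01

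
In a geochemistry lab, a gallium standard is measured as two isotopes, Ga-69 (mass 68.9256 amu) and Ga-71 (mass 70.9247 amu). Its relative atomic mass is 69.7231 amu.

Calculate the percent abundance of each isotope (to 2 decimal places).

Let x be the fractional abundance of Ga-69; then Ga-71 has abundance 1 − x.
68.9256·x + 70.9247·(1 − x) = 69.7231
(68.9256 − 70.9247)·x = 69.7231 − 70.9247
x = -1.2016 / -1.9991 = 0.60107 → 60.11% Ga-69, 39.89% Ga-71.

Ga-69: 60.11%, Ga-71: 39.89%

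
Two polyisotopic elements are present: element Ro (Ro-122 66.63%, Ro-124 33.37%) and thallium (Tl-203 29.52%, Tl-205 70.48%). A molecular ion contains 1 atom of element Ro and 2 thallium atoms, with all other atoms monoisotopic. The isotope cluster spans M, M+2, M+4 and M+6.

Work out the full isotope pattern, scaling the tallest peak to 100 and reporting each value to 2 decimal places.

Element Ro pattern (n=1): 0.6663 : 0.3337
Thallium pattern (n=2): 0.08714304 : 0.41611392 : 0.49674304
Convolve the two distributions (both contribute in 2-u steps):
  M: 0.6663×0.08714304 = 0.058063
  M+2: 0.6663×0.41611392 + 0.3337×0.08714304 = 0.306336
  M+4: 0.6663×0.49674304 + 0.3337×0.41611392 = 0.469837
  M+6: 0.3337×0.49674304 = 0.165763
Scale to base peak (0.469837) = 100: 12.36 : 65.20 : 100.00 : 35.28

12.36 : 65.20 : 100.00 : 35.28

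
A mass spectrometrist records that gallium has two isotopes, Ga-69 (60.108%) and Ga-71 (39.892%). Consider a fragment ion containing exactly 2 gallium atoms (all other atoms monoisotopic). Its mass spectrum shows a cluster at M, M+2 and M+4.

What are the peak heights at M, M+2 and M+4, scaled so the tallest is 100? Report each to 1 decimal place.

75.3 : 100.0 : 33.2

Each Ga atom is independently Ga-69 (p = 0.60108) or Ga-71 (q = 0.39892); the cluster is the binomial expansion (p + q)^2.
P(M) = 0.60108^2 = 0.361297
P(M+2) = 2 × 0.60108^1 × 0.39892^1 = 0.479566
P(M+4) = 0.39892^2 = 0.159137
The M+2 peak is largest (0.479566); scaling to 100 gives 75.3 : 100.0 : 33.2.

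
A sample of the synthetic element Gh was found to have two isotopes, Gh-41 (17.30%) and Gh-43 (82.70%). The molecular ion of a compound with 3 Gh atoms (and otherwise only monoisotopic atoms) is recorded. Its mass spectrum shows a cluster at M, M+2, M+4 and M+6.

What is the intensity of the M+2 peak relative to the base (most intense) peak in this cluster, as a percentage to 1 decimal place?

(0.1730 + 0.8270)^3 gives M 0.0052, M+2 0.0743, M+4 0.3550, M+6 0.5656; the largest is M+6.
P(M+6) = C(3,3) × 0.1730^0 × 0.8270^3 = 1 × 1.0000 × 0.56560928 = 0.565609 (base)
P(M+2) = C(3,1) × 0.1730^2 × 0.8270^1 = 3 × 0.029929 × 0.8270 = 0.074254
Relative intensity = 0.074254 / 0.565609 × 100 = 13.1

13.1%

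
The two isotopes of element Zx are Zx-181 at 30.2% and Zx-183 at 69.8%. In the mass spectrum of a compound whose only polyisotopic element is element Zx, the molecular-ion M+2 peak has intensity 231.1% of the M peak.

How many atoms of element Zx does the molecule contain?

The M+2/M ratio from n Zx atoms is n · q/p = n · 0.698/0.302.
n = 2.311 × 0.302/0.698 = 1.00 ≈ 1

1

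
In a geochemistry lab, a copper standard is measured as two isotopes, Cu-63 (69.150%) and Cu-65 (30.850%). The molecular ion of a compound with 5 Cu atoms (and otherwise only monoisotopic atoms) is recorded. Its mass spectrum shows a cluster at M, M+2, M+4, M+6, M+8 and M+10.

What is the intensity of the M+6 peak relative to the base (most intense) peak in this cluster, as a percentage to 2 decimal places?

39.81%

(0.69150 + 0.30850)^5 gives M 0.1581, M+2 0.3527, M+4 0.3147, M+6 0.1404, M+8 0.0313, M+10 0.0028; the largest is M+2.
P(M+2) = C(5,1) × 0.69150^4 × 0.30850^1 = 5 × 0.2286487 × 0.3085 = 0.352691 (base)
P(M+6) = C(5,3) × 0.69150^2 × 0.30850^3 = 10 × 0.47817225 × 0.02936064 = 0.140394
Relative intensity = 0.140394 / 0.352691 × 100 = 39.81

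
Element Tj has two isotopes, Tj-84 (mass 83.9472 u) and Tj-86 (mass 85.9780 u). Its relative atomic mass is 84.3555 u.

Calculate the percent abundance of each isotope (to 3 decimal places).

Let x be the fractional abundance of Tj-84; then Tj-86 has abundance 1 − x.
83.9472·x + 85.9780·(1 − x) = 84.3555
(83.9472 − 85.9780)·x = 84.3555 − 85.9780
x = -1.6225 / -2.0308 = 0.79895 → 79.895% Tj-84, 20.105% Tj-86.

Tj-84: 79.895%, Tj-86: 20.105%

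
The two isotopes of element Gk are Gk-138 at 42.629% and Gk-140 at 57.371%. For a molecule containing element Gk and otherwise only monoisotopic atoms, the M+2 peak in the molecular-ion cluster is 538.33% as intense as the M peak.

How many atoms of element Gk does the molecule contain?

4

With n Gk atoms, P(M+2)/P(M) = C(n,1)·p^(n−1)q / p^n = n·q/p = n · 0.57371/0.42629.
n = 5.3833 × 0.42629/0.57371 = 4.00 ≈ 4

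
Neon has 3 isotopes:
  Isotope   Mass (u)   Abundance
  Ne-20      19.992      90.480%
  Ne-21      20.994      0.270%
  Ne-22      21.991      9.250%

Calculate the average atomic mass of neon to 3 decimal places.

20.180 u

The abundance-weighted mean is 0.90480 × 19.992 + 0.00270 × 20.994 + 0.09250 × 21.991
= 18.0888 + 0.0567 + 2.0342 = 20.1797 u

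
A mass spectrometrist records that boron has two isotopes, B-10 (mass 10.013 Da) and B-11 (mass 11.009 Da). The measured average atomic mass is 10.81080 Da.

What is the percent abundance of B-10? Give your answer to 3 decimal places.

Writing the weighted mean with unknown fraction x of B-10:
10.013·x + 11.009·(1 − x) = 10.81080
(10.013 − 11.009)·x = 10.81080 − 11.009
x = -0.19820 / -0.996 = 0.19900 → 19.900% B-10, 80.100% B-11.

19.900%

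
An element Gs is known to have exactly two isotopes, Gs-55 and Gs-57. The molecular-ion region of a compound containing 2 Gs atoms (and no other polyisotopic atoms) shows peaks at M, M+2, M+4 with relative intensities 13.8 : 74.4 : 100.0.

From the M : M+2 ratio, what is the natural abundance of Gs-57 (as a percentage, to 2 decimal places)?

Let p = fractional abundance of Gs-55. I(M+2)/I(M) = [C(2,1)·p^1·(1−p)] / p^2 = 2·(1−p)/p = 74.4/13.8 = 5.3913
(1−p)/p = 5.3913/2 = 2.6957  ⇒  p = 1/(1 + 2.6957) = 0.2706
Gs-55: 27.06%, Gs-57: 72.94%.

72.94%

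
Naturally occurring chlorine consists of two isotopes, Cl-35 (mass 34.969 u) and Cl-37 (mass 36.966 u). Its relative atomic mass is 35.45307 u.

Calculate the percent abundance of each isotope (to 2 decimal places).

Cl-35: 75.76%, Cl-37: 24.24%

With x = fraction of Cl-35 (so Cl-37 is 1 − x):
34.969·x + 36.966·(1 − x) = 35.45307
(34.969 − 36.966)·x = 35.45307 − 36.966
x = -1.51293 / -1.997 = 0.75760 → 75.76% Cl-35, 24.24% Cl-37.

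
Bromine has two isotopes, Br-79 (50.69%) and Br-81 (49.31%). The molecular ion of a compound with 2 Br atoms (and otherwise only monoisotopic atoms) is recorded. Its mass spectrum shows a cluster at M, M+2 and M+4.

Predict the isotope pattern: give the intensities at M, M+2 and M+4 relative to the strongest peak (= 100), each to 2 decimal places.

51.40 : 100.00 : 48.64

Each Br atom is independently Br-79 (p = 0.5069) or Br-81 (q = 0.4931); the cluster is the binomial expansion (p + q)^2.
P(M) = 0.5069^2 = 0.256948
P(M+2) = 2 × 0.5069^1 × 0.4931^1 = 0.499905
P(M+4) = 0.4931^2 = 0.243148
The M+2 peak is largest (0.499905); scaling to 100 gives 51.40 : 100.00 : 48.64.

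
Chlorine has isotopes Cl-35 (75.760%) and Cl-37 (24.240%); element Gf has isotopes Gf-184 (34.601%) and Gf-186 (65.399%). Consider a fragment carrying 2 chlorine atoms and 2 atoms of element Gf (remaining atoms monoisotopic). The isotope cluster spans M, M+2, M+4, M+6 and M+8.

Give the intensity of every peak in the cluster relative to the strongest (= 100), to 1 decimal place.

16.4 : 72.5 : 100.0 : 43.9 : 6.0

Chlorine pattern (n=2): 0.57395776 : 0.36728448 : 0.05875776
Element Gf pattern (n=2): 0.11972292 : 0.45257416 : 0.42770292
Convolve the two distributions (both contribute in 2-u steps):
  M: 0.57395776×0.11972292 = 0.068716
  M+2: 0.57395776×0.45257416 + 0.36728448×0.11972292 = 0.303731
  M+4: 0.57395776×0.42770292 + 0.36728448×0.45257416 + 0.05875776×0.11972292 = 0.418742
  M+6: 0.36728448×0.42770292 + 0.05875776×0.45257416 = 0.183681
  M+8: 0.05875776×0.42770292 = 0.025131
Scale to base peak (0.418742) = 100: 16.4 : 72.5 : 100.0 : 43.9 : 6.0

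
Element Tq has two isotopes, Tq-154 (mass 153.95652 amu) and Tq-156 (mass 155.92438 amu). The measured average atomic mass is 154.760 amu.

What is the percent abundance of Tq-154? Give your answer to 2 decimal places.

59.17%

With x = fraction of Tq-154 (so Tq-156 is 1 − x):
153.95652·x + 155.92438·(1 − x) = 154.760
(153.95652 − 155.92438)·x = 154.760 − 155.92438
x = -1.16438 / -1.96786 = 0.59170 → 59.17% Tq-154, 40.83% Tq-156.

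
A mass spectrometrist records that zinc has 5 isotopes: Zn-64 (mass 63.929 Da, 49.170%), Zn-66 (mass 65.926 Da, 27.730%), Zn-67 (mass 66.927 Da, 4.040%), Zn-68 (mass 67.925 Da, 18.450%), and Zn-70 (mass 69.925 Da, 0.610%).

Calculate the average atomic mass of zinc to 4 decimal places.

Ar = Σ fᵢ·mᵢ = 0.49170 × 63.929 + 0.27730 × 65.926 + 0.04040 × 66.927 + 0.18450 × 67.925 + 0.00610 × 69.925
= 31.43389 + 18.28128 + 2.70385 + 12.53216 + 0.42654 = 65.37772 Da

65.3777 Da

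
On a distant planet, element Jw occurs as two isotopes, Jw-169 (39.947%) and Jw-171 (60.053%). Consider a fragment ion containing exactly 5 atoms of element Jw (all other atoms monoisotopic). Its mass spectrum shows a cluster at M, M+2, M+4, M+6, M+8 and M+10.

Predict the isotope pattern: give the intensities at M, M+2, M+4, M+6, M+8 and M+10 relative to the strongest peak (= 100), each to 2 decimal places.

Each Jw atom is independently Jw-169 (p = 0.39947) or Jw-171 (q = 0.60053); the cluster is the binomial expansion (p + q)^5.
P(M) = 0.39947^5 = 0.010172
P(M+2) = 5 × 0.39947^4 × 0.60053^1 = 0.076461
P(M+4) = 10 × 0.39947^3 × 0.60053^2 = 0.229891
P(M+6) = 10 × 0.39947^2 × 0.60053^3 = 0.345599
P(M+8) = 5 × 0.39947^1 × 0.60053^4 = 0.259772
P(M+10) = 0.60053^5 = 0.078104
The M+6 peak is largest (0.345599); scaling to 100 gives 2.94 : 22.12 : 66.52 : 100.00 : 75.17 : 22.60.

2.94 : 22.12 : 66.52 : 100.00 : 75.17 : 22.60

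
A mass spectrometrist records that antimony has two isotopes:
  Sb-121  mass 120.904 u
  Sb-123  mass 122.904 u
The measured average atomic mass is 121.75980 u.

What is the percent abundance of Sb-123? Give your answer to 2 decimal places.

42.79%

With x = fraction of Sb-121 (so Sb-123 is 1 − x):
120.904·x + 122.904·(1 − x) = 121.75980
(120.904 − 122.904)·x = 121.75980 − 122.904
x = -1.14420 / -2.000 = 0.57210 → 57.21% Sb-121, 42.79% Sb-123.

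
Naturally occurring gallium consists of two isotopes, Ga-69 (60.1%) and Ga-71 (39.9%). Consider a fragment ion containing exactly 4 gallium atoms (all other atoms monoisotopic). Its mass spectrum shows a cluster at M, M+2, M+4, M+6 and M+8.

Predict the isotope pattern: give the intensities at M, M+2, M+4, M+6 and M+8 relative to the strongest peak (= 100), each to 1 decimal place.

Expanding (0.601 + 0.399)^4:
P(M) = 0.601^4 = 0.130466
P(M+2) = 4 × 0.601^3 × 0.399^1 = 0.346463
P(M+4) = 6 × 0.601^2 × 0.399^2 = 0.345021
P(M+6) = 4 × 0.601^1 × 0.399^3 = 0.152705
P(M+8) = 0.399^4 = 0.025345
The M+2 peak is largest (0.346463); scaling to 100 gives 37.7 : 100.0 : 99.6 : 44.1 : 7.3.

37.7 : 100.0 : 99.6 : 44.1 : 7.3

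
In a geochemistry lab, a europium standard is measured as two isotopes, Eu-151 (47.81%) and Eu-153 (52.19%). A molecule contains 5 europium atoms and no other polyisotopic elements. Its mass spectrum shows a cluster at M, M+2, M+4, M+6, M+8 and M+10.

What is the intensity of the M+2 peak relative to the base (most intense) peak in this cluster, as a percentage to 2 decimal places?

41.96%

Binomial terms of (0.4781 + 0.5219)^5: M 0.0250, M+2 0.1363, M+4 0.2977, M+6 0.3249, M+8 0.1774, M+10 0.0387 → M+6 is the base peak.
P(M+6) = C(5,3) × 0.4781^2 × 0.5219^3 = 10 × 0.22857961 × 0.14215492 = 0.324937 (base)
P(M+2) = C(5,1) × 0.4781^4 × 0.5219^1 = 5 × 0.05224864 × 0.5219 = 0.136343
Relative intensity = 0.136343 / 0.324937 × 100 = 41.96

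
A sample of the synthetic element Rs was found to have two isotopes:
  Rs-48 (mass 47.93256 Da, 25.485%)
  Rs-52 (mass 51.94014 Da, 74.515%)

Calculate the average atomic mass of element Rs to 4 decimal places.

50.9188 Da

Ar = Σ fᵢ·mᵢ = 0.25485 × 47.93256 + 0.74515 × 51.94014
= 12.215613 + 38.703195 = 50.918808 Da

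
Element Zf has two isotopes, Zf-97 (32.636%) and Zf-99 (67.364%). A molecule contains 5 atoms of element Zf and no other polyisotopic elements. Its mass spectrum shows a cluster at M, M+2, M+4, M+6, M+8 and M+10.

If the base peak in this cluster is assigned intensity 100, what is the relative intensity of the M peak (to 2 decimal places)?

Binomial terms of (0.32636 + 0.67364)^5: M 0.0037, M+2 0.0382, M+4 0.1577, M+6 0.3256, M+8 0.3360, M+10 0.1387 → M+8 is the base peak.
P(M+8) = C(5,4) × 0.32636^1 × 0.67364^4 = 5 × 0.32636 × 0.20592614 = 0.336030 (base)
P(M) = C(5,0) × 0.32636^5 × 0.67364^0 = 1 × 0.00370241 × 1.0000 = 0.003702
Relative intensity = 0.003702 / 0.336030 × 100 = 1.10

1.10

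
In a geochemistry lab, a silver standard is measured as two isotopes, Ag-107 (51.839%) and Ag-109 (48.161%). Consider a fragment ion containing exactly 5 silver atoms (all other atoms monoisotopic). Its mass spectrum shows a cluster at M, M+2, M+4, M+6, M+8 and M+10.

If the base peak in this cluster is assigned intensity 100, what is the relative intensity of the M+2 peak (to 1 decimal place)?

53.8

(0.51839 + 0.48161)^5 gives M 0.0374, M+2 0.1739, M+4 0.3231, M+6 0.3002, M+8 0.1394, M+10 0.0259; the largest is M+4.
P(M+4) = C(5,2) × 0.51839^3 × 0.48161^2 = 10 × 0.13930601 × 0.23194819 = 0.323118 (base)
P(M+2) = C(5,1) × 0.51839^4 × 0.48161^1 = 5 × 0.07221484 × 0.48161 = 0.173897
Relative intensity = 0.173897 / 0.323118 × 100 = 53.8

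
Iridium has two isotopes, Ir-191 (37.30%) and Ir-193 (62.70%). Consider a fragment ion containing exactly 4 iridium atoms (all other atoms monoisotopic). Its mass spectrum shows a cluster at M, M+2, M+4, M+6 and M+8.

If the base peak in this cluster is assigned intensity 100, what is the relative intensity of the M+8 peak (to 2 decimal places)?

42.02

Term probabilities: M 0.0194, M+2 0.1302, M+4 0.3282, M+6 0.3678, M+8 0.1546. Base peak = M+6.
P(M+6) = C(4,3) × 0.3730^1 × 0.6270^3 = 4 × 0.3730 × 0.24649188 = 0.367766 (base)
P(M+8) = C(4,4) × 0.3730^0 × 0.6270^4 = 1 × 1.0000 × 0.15455041 = 0.154550
Relative intensity = 0.154550 / 0.367766 × 100 = 42.02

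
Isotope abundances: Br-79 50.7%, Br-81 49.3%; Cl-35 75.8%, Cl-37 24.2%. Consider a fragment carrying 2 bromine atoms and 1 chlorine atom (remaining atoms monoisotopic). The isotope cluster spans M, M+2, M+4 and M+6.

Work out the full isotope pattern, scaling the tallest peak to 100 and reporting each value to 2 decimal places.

Bromine pattern (n=2): 0.257049 : 0.499902 : 0.243049
Chlorine pattern (n=1): 0.7580 : 0.2420
Convolve the two distributions (both contribute in 2-u steps):
  M: 0.257049×0.7580 = 0.194843
  M+2: 0.257049×0.2420 + 0.499902×0.7580 = 0.441132
  M+4: 0.499902×0.2420 + 0.243049×0.7580 = 0.305207
  M+6: 0.243049×0.2420 = 0.058818
Scale to base peak (0.441132) = 100: 44.17 : 100.00 : 69.19 : 13.33

44.17 : 100.00 : 69.19 : 13.33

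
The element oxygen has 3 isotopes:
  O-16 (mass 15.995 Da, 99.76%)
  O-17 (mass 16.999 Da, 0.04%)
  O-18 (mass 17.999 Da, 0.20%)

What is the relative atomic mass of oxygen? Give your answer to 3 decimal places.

The abundance-weighted mean is 0.9976 × 15.995 + 0.0004 × 16.999 + 0.0020 × 17.999
= 15.9566 + 0.0068 + 0.0360 = 15.9994 Da

15.999 Da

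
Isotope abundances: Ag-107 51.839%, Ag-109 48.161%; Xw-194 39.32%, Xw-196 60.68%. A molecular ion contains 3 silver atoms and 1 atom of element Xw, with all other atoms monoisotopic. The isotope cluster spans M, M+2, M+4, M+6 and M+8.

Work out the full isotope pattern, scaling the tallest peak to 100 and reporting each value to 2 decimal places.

14.51 : 62.84 : 100.00 : 69.63 : 17.96

Silver pattern (n=3): 0.13930601 : 0.38826655 : 0.36071887 : 0.11170857
Element Xw pattern (n=1): 0.3932 : 0.6068
Convolve the two distributions (both contribute in 2-u steps):
  M: 0.13930601×0.3932 = 0.054775
  M+2: 0.13930601×0.6068 + 0.38826655×0.3932 = 0.237197
  M+4: 0.38826655×0.6068 + 0.36071887×0.3932 = 0.377435
  M+6: 0.36071887×0.6068 + 0.11170857×0.3932 = 0.262808
  M+8: 0.11170857×0.6068 = 0.067785
Scale to base peak (0.377435) = 100: 14.51 : 62.84 : 100.00 : 69.63 : 17.96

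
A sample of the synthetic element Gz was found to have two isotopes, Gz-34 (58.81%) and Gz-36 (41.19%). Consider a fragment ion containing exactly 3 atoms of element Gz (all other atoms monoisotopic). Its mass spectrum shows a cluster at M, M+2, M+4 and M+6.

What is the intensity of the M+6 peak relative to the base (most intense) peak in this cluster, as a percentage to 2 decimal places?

16.35%

Term probabilities: M 0.2034, M+2 0.4274, M+4 0.2993, M+6 0.0699. Base peak = M+2.
P(M+2) = C(3,1) × 0.5881^2 × 0.4119^1 = 3 × 0.34586161 × 0.4119 = 0.427381 (base)
P(M+6) = C(3,3) × 0.5881^0 × 0.4119^3 = 1 × 1.0000 × 0.06988362 = 0.069884
Relative intensity = 0.069884 / 0.427381 × 100 = 16.35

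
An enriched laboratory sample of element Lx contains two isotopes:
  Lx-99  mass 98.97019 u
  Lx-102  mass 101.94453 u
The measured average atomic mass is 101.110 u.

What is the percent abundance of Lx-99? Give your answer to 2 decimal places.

Writing the weighted mean with unknown fraction x of Lx-99:
98.97019·x + 101.94453·(1 − x) = 101.110
(98.97019 − 101.94453)·x = 101.110 − 101.94453
x = -0.83453 / -2.97434 = 0.28058 → 28.06% Lx-99, 71.94% Lx-102.

28.06%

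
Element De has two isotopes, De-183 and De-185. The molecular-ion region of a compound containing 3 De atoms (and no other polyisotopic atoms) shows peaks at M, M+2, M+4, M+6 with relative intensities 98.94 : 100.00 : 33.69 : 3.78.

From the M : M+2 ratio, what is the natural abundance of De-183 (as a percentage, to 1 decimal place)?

74.8%

Let p = fractional abundance of De-183. I(M+2)/I(M) = [C(3,1)·p^2·(1−p)] / p^3 = 3·(1−p)/p = 100.00/98.94 = 1.0107
(1−p)/p = 1.0107/3 = 0.3369  ⇒  p = 1/(1 + 0.3369) = 0.7480
De-183: 74.8%, De-185: 25.2%.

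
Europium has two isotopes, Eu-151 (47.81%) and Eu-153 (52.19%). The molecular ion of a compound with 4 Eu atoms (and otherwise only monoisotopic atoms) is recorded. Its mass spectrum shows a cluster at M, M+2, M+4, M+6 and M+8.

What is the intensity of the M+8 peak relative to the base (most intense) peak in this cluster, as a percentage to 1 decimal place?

Term probabilities: M 0.0522, M+2 0.2281, M+4 0.3736, M+6 0.2719, M+8 0.0742. Base peak = M+4.
P(M+4) = C(4,2) × 0.4781^2 × 0.5219^2 = 6 × 0.22857961 × 0.27237961 = 0.373563 (base)
P(M+8) = C(4,4) × 0.4781^0 × 0.5219^4 = 1 × 1.0000 × 0.07419065 = 0.074191
Relative intensity = 0.074191 / 0.373563 × 100 = 19.9

19.9%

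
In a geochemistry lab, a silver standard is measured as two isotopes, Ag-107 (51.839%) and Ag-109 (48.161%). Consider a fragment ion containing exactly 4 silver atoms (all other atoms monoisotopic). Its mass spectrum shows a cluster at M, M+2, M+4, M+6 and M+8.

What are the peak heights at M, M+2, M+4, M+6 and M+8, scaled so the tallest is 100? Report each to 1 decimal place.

The 4 Ag atoms are independent, so intensities follow the terms of (0.51839 + 0.48161)^4.
P(M) = 0.51839^4 = 0.072215
P(M+2) = 4 × 0.51839^3 × 0.48161^1 = 0.268365
P(M+4) = 6 × 0.51839^2 × 0.48161^2 = 0.373986
P(M+6) = 4 × 0.51839^1 × 0.48161^3 = 0.231634
P(M+8) = 0.48161^4 = 0.053800
The M+4 peak is largest (0.373986); scaling to 100 gives 19.3 : 71.8 : 100.0 : 61.9 : 14.4.

19.3 : 71.8 : 100.0 : 61.9 : 14.4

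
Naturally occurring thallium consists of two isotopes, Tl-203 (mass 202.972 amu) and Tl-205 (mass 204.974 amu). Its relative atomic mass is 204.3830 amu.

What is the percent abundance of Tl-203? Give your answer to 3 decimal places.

Let x be the fractional abundance of Tl-203; then Tl-205 has abundance 1 − x.
202.972·x + 204.974·(1 − x) = 204.3830
(202.972 − 204.974)·x = 204.3830 − 204.974
x = -0.5910 / -2.002 = 0.29520 → 29.520% Tl-203, 70.480% Tl-205.

29.520%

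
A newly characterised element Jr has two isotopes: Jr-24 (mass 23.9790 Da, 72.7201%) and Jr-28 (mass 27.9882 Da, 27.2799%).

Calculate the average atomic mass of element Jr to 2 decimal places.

25.07 Da

The abundance-weighted mean is 0.727201 × 23.9790 + 0.272799 × 27.9882
= 17.43755 + 7.63515 = 25.07270 Da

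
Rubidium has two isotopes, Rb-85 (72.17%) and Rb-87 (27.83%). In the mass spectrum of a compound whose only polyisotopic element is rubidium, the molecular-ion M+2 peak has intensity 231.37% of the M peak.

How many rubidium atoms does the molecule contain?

For n independent Rb atoms, I(M+2)/I(M) = n · (abundance Rb-87) / (abundance Rb-85) = n · 0.2783/0.7217.
n = 2.3137 × 0.7217/0.2783 = 6.00 ≈ 6

6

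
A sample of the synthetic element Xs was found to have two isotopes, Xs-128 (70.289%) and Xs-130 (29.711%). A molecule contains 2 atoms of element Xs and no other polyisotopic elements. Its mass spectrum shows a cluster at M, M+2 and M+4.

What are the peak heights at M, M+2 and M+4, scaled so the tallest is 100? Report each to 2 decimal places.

The 2 Xs atoms are independent, so intensities follow the terms of (0.70289 + 0.29711)^2.
P(M) = 0.70289^2 = 0.494054
P(M+2) = 2 × 0.70289^1 × 0.29711^1 = 0.417671
P(M+4) = 0.29711^2 = 0.088274
The M peak is largest (0.494054); scaling to 100 gives 100.00 : 84.54 : 17.87.

100.00 : 84.54 : 17.87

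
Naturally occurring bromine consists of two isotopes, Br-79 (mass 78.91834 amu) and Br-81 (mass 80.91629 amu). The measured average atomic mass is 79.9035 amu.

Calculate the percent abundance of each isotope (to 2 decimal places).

With x = fraction of Br-79 (so Br-81 is 1 − x):
78.91834·x + 80.91629·(1 − x) = 79.9035
(78.91834 − 80.91629)·x = 79.9035 − 80.91629
x = -1.01279 / -1.99795 = 0.50691 → 50.69% Br-79, 49.31% Br-81.

Br-79: 50.69%, Br-81: 49.31%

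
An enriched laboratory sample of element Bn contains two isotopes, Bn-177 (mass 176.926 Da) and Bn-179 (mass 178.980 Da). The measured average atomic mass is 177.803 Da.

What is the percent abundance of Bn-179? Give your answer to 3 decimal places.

Writing the weighted mean with unknown fraction x of Bn-177:
176.926·x + 178.980·(1 − x) = 177.803
(176.926 − 178.980)·x = 177.803 − 178.980
x = -1.177 / -2.054 = 0.57303 → 57.303% Bn-177, 42.697% Bn-179.

42.697%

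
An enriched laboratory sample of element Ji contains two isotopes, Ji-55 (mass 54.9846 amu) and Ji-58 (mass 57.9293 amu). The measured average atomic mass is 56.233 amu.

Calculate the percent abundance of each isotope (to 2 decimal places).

Ji-55: 57.61%, Ji-58: 42.39%

Let x be the fractional abundance of Ji-55; then Ji-58 has abundance 1 − x.
54.9846·x + 57.9293·(1 − x) = 56.233
(54.9846 − 57.9293)·x = 56.233 − 57.9293
x = -1.6963 / -2.9447 = 0.57605 → 57.61% Ji-55, 42.39% Ji-58.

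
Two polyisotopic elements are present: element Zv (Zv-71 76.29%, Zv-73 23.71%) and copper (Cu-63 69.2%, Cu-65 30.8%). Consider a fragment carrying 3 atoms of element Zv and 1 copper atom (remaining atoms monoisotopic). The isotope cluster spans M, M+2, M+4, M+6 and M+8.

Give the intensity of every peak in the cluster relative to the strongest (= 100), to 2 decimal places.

Element Zv pattern (n=3): 0.44402032 : 0.41398827 : 0.1286625 : 0.01332891
Copper pattern (n=1): 0.6920 : 0.3080
Convolve the two distributions (both contribute in 2-u steps):
  M: 0.44402032×0.6920 = 0.307262
  M+2: 0.44402032×0.3080 + 0.41398827×0.6920 = 0.423238
  M+4: 0.41398827×0.3080 + 0.1286625×0.6920 = 0.216543
  M+6: 0.1286625×0.3080 + 0.01332891×0.6920 = 0.048852
  M+8: 0.01332891×0.3080 = 0.004105
Scale to base peak (0.423238) = 100: 72.60 : 100.00 : 51.16 : 11.54 : 0.97

72.60 : 100.00 : 51.16 : 11.54 : 0.97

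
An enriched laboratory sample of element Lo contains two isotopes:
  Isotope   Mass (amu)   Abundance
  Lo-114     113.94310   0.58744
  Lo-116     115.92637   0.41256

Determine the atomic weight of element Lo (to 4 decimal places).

Average mass = Σ (abundance × isotope mass) = 0.58744 × 113.94310 + 0.41256 × 115.92637
= 66.934735 + 47.826583 = 114.761318 amu

114.7613 amu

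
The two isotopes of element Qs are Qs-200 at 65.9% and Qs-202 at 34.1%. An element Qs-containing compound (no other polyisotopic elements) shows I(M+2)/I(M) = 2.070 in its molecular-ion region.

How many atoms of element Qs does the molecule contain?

4

For n independent Qs atoms, I(M+2)/I(M) = n · (abundance Qs-202) / (abundance Qs-200) = n · 0.341/0.659.
n = 2.070 × 0.659/0.341 = 4.00 ≈ 4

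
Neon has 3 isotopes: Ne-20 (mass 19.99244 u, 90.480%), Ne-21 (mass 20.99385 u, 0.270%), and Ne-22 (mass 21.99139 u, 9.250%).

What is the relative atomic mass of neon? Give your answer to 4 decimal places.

20.1800 u

Weight each isotope mass by its fractional abundance: 0.90480 × 19.99244 + 0.00270 × 20.99385 + 0.09250 × 21.99139
= 18.089160 + 0.056683 + 2.034204 = 20.180047 u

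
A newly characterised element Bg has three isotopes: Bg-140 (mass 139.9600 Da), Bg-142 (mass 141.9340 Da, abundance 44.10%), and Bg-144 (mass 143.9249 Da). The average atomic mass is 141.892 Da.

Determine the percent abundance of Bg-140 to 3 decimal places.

Let x and y be the fractions of Bg-140 and Bg-144. Then x + y = 1 − 0.4410 = 0.5590 and 139.9600x + 143.9249y = 141.892 − 0.4410×141.9340 = 79.299106.
Substituting: 139.9600x + 143.9249(0.5590 − x) = 79.299106
(139.9600 − 143.9249)x = -1.1549131  ⇒  x = 0.29128, y = 0.26772
Bg-140: 29.128%, Bg-144: 26.772%.

29.128%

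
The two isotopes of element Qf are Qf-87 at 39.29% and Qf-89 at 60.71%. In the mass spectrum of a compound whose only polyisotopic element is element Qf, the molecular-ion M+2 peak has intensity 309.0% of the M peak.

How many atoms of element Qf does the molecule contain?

2

For n independent Qf atoms, I(M+2)/I(M) = n · (abundance Qf-89) / (abundance Qf-87) = n · 0.6071/0.3929.
n = 3.090 × 0.3929/0.6071 = 2.00 ≈ 2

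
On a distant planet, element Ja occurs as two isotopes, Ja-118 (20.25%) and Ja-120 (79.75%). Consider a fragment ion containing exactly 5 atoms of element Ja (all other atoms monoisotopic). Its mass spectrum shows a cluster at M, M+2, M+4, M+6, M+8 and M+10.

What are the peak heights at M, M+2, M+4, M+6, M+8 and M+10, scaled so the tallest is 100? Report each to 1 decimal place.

0.1 : 1.6 : 12.9 : 50.8 : 100.0 : 78.8

Each Ja atom is independently Ja-118 (p = 0.2025) or Ja-120 (q = 0.7975); the cluster is the binomial expansion (p + q)^5.
P(M) = 0.2025^5 = 0.000341
P(M+2) = 5 × 0.2025^4 × 0.7975^1 = 0.006705
P(M+4) = 10 × 0.2025^3 × 0.7975^2 = 0.052812
P(M+6) = 10 × 0.2025^2 × 0.7975^3 = 0.207990
P(M+8) = 5 × 0.2025^1 × 0.7975^4 = 0.409560
P(M+10) = 0.7975^5 = 0.322592
The M+8 peak is largest (0.409560); scaling to 100 gives 0.1 : 1.6 : 12.9 : 50.8 : 100.0 : 78.8.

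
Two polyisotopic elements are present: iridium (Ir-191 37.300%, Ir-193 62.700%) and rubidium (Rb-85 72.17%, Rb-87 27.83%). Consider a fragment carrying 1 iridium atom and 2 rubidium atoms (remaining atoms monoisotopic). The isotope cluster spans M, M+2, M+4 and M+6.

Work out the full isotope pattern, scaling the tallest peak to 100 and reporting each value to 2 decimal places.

40.78 : 100.00 : 58.93 : 10.19

Iridium pattern (n=1): 0.3730 : 0.6270
Rubidium pattern (n=2): 0.52085089 : 0.40169822 : 0.07745089
Convolve the two distributions (both contribute in 2-u steps):
  M: 0.3730×0.52085089 = 0.194277
  M+2: 0.3730×0.40169822 + 0.6270×0.52085089 = 0.476407
  M+4: 0.3730×0.07745089 + 0.6270×0.40169822 = 0.280754
  M+6: 0.6270×0.07745089 = 0.048562
Scale to base peak (0.476407) = 100: 40.78 : 100.00 : 58.93 : 10.19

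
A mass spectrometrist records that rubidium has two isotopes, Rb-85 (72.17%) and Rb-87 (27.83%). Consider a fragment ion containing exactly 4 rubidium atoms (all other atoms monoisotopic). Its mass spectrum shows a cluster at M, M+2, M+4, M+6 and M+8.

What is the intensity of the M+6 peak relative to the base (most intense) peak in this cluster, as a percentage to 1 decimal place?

Term probabilities: M 0.2713, M+2 0.4184, M+4 0.2420, M+6 0.0622, M+8 0.0060. Base peak = M+2.
P(M+2) = C(4,1) × 0.7217^3 × 0.2783^1 = 4 × 0.37589809 × 0.2783 = 0.418450 (base)
P(M+6) = C(4,3) × 0.7217^1 × 0.2783^3 = 4 × 0.7217 × 0.02155458 = 0.062224
Relative intensity = 0.062224 / 0.418450 × 100 = 14.9

14.9%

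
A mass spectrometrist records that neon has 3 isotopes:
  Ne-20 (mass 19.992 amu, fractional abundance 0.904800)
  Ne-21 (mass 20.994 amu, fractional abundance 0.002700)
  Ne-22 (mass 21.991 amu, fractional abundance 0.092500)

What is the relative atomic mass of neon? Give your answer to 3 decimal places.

Ar = Σ fᵢ·mᵢ = 0.904800 × 19.992 + 0.002700 × 20.994 + 0.092500 × 21.991
= 18.0888 + 0.0567 + 2.0342 = 20.1797 amu

20.180 amu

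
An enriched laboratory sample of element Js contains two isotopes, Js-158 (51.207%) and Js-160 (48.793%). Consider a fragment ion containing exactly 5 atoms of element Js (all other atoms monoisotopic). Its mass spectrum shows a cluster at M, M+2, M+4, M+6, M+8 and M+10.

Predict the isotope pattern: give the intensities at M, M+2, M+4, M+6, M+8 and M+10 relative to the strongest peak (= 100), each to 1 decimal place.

11.0 : 52.5 : 100.0 : 95.3 : 45.4 : 8.7

Each Js atom is independently Js-158 (p = 0.51207) or Js-160 (q = 0.48793); the cluster is the binomial expansion (p + q)^5.
P(M) = 0.51207^5 = 0.035208
P(M+2) = 5 × 0.51207^4 × 0.48793^1 = 0.167743
P(M+4) = 10 × 0.51207^3 × 0.48793^2 = 0.319671
P(M+6) = 10 × 0.51207^2 × 0.48793^3 = 0.304601
P(M+8) = 5 × 0.51207^1 × 0.48793^4 = 0.145121
P(M+10) = 0.48793^5 = 0.027656
The M+4 peak is largest (0.319671); scaling to 100 gives 11.0 : 52.5 : 100.0 : 95.3 : 45.4 : 8.7.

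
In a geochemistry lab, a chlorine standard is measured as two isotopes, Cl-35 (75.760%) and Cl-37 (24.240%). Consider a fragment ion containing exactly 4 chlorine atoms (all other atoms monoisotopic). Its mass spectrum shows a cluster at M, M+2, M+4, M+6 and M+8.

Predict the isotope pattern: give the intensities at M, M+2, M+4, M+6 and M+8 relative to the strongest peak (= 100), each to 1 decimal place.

78.1 : 100.0 : 48.0 : 10.2 : 0.8

Expanding (0.75760 + 0.24240)^4:
P(M) = 0.75760^4 = 0.329428
P(M+2) = 4 × 0.75760^3 × 0.24240^1 = 0.421612
P(M+4) = 6 × 0.75760^2 × 0.24240^2 = 0.202347
P(M+6) = 4 × 0.75760^1 × 0.24240^3 = 0.043162
P(M+8) = 0.24240^4 = 0.003452
The M+2 peak is largest (0.421612); scaling to 100 gives 78.1 : 100.0 : 48.0 : 10.2 : 0.8.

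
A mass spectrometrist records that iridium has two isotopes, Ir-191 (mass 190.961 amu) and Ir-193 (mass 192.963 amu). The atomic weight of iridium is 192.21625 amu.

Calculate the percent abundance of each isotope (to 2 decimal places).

Ir-191: 37.30%, Ir-193: 62.70%

Writing the weighted mean with unknown fraction x of Ir-191:
190.961·x + 192.963·(1 − x) = 192.21625
(190.961 − 192.963)·x = 192.21625 − 192.963
x = -0.74675 / -2.002 = 0.37300 → 37.30% Ir-191, 62.70% Ir-193.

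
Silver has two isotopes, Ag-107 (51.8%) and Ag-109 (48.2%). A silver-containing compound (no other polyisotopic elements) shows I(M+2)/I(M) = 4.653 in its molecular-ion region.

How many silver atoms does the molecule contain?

With n Ag atoms, P(M+2)/P(M) = C(n,1)·p^(n−1)q / p^n = n·q/p = n · 0.482/0.518.
n = 4.653 × 0.518/0.482 = 5.00 ≈ 5

5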